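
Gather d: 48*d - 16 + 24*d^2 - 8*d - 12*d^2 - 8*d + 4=12*d^2 + 32*d - 12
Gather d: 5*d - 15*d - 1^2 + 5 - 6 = -10*d - 2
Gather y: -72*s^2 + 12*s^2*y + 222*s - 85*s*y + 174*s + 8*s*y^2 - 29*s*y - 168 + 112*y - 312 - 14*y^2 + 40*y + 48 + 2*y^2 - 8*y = -72*s^2 + 396*s + y^2*(8*s - 12) + y*(12*s^2 - 114*s + 144) - 432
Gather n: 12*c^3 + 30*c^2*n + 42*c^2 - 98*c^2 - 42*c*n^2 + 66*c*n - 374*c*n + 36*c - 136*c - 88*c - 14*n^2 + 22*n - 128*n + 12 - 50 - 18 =12*c^3 - 56*c^2 - 188*c + n^2*(-42*c - 14) + n*(30*c^2 - 308*c - 106) - 56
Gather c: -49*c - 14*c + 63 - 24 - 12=27 - 63*c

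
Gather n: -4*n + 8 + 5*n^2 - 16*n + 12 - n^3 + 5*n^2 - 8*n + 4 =-n^3 + 10*n^2 - 28*n + 24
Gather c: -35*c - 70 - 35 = -35*c - 105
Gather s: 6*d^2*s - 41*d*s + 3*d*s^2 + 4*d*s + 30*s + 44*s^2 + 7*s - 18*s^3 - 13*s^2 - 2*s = -18*s^3 + s^2*(3*d + 31) + s*(6*d^2 - 37*d + 35)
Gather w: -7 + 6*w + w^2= w^2 + 6*w - 7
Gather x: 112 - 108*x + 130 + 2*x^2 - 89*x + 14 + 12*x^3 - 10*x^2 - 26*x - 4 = 12*x^3 - 8*x^2 - 223*x + 252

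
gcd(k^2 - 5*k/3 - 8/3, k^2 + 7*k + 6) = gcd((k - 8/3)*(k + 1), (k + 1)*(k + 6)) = k + 1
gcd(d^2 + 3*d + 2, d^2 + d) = d + 1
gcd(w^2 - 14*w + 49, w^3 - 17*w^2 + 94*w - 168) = w - 7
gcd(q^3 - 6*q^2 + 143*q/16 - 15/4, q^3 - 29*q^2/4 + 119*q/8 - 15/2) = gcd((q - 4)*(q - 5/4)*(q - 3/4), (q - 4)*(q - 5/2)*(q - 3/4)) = q^2 - 19*q/4 + 3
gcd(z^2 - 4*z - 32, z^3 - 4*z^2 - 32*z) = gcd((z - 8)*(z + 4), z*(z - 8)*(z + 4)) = z^2 - 4*z - 32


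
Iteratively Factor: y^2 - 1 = (y + 1)*(y - 1)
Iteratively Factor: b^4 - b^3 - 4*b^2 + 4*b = (b + 2)*(b^3 - 3*b^2 + 2*b) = (b - 2)*(b + 2)*(b^2 - b) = (b - 2)*(b - 1)*(b + 2)*(b)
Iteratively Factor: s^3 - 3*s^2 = (s)*(s^2 - 3*s) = s^2*(s - 3)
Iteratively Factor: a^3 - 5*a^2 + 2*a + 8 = (a + 1)*(a^2 - 6*a + 8) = (a - 4)*(a + 1)*(a - 2)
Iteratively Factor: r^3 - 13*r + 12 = (r + 4)*(r^2 - 4*r + 3) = (r - 1)*(r + 4)*(r - 3)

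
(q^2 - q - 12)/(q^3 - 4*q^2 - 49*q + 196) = (q + 3)/(q^2 - 49)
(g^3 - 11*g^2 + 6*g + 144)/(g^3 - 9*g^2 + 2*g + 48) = (g^2 - 3*g - 18)/(g^2 - g - 6)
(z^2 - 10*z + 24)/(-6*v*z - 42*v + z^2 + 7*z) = (-z^2 + 10*z - 24)/(6*v*z + 42*v - z^2 - 7*z)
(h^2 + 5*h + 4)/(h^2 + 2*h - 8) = (h + 1)/(h - 2)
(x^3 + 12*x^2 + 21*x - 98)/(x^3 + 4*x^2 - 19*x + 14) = (x + 7)/(x - 1)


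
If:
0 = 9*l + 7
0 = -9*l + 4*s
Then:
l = -7/9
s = -7/4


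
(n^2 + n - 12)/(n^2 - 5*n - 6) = (-n^2 - n + 12)/(-n^2 + 5*n + 6)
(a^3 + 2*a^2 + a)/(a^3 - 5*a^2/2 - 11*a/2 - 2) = 2*a*(a + 1)/(2*a^2 - 7*a - 4)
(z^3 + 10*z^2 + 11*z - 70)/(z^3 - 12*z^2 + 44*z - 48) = (z^2 + 12*z + 35)/(z^2 - 10*z + 24)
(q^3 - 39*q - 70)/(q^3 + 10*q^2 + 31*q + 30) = (q - 7)/(q + 3)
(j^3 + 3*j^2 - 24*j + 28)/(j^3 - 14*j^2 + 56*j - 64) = (j^2 + 5*j - 14)/(j^2 - 12*j + 32)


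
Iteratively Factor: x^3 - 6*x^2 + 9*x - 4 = (x - 1)*(x^2 - 5*x + 4) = (x - 4)*(x - 1)*(x - 1)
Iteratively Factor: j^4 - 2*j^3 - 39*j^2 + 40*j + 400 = (j + 4)*(j^3 - 6*j^2 - 15*j + 100) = (j - 5)*(j + 4)*(j^2 - j - 20) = (j - 5)^2*(j + 4)*(j + 4)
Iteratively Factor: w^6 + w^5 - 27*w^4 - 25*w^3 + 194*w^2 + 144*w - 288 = (w + 2)*(w^5 - w^4 - 25*w^3 + 25*w^2 + 144*w - 144) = (w + 2)*(w + 3)*(w^4 - 4*w^3 - 13*w^2 + 64*w - 48) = (w - 4)*(w + 2)*(w + 3)*(w^3 - 13*w + 12) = (w - 4)*(w + 2)*(w + 3)*(w + 4)*(w^2 - 4*w + 3) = (w - 4)*(w - 1)*(w + 2)*(w + 3)*(w + 4)*(w - 3)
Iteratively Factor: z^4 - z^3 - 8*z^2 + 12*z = (z)*(z^3 - z^2 - 8*z + 12) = z*(z + 3)*(z^2 - 4*z + 4) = z*(z - 2)*(z + 3)*(z - 2)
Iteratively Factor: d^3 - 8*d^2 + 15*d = (d)*(d^2 - 8*d + 15) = d*(d - 5)*(d - 3)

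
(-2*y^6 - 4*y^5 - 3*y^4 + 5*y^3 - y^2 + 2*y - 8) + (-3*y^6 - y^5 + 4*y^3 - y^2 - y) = -5*y^6 - 5*y^5 - 3*y^4 + 9*y^3 - 2*y^2 + y - 8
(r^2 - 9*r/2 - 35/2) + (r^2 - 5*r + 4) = 2*r^2 - 19*r/2 - 27/2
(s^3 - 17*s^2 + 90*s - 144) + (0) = s^3 - 17*s^2 + 90*s - 144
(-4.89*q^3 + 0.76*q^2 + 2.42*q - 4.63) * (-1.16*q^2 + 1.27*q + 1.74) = 5.6724*q^5 - 7.0919*q^4 - 10.3506*q^3 + 9.7666*q^2 - 1.6693*q - 8.0562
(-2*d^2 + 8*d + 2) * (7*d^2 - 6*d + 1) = -14*d^4 + 68*d^3 - 36*d^2 - 4*d + 2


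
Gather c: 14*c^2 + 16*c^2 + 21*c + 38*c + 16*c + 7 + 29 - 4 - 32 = 30*c^2 + 75*c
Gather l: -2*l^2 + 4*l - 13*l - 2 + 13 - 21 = -2*l^2 - 9*l - 10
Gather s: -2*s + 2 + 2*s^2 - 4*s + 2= 2*s^2 - 6*s + 4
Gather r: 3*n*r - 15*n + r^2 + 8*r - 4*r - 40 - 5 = -15*n + r^2 + r*(3*n + 4) - 45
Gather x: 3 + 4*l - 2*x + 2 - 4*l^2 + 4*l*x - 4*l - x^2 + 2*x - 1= -4*l^2 + 4*l*x - x^2 + 4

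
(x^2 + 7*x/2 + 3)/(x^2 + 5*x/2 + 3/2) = (x + 2)/(x + 1)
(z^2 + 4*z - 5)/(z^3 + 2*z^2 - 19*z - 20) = (z - 1)/(z^2 - 3*z - 4)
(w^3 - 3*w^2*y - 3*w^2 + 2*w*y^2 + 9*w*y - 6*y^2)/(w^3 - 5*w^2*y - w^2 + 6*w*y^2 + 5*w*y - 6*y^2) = (-w^2 + w*y + 3*w - 3*y)/(-w^2 + 3*w*y + w - 3*y)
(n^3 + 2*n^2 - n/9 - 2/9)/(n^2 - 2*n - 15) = (-9*n^3 - 18*n^2 + n + 2)/(9*(-n^2 + 2*n + 15))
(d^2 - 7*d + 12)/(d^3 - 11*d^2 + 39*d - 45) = (d - 4)/(d^2 - 8*d + 15)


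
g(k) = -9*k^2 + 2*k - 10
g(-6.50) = -403.25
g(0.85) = -14.80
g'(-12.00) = 218.00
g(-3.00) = -97.00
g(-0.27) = -11.20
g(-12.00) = -1330.00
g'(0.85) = -13.30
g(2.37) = -55.81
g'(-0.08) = 3.44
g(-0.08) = -10.22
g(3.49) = -112.64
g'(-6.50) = 119.00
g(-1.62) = -36.86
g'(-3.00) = 56.00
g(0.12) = -9.89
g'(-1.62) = 31.16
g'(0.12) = -0.16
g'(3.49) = -60.82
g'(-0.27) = 6.86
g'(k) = 2 - 18*k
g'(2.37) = -40.66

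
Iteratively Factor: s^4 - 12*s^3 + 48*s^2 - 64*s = (s - 4)*(s^3 - 8*s^2 + 16*s) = (s - 4)^2*(s^2 - 4*s) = s*(s - 4)^2*(s - 4)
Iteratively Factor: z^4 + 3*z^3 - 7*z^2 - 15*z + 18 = (z + 3)*(z^3 - 7*z + 6) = (z - 2)*(z + 3)*(z^2 + 2*z - 3) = (z - 2)*(z + 3)^2*(z - 1)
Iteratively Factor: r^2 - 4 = (r - 2)*(r + 2)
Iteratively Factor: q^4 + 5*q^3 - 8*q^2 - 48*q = (q + 4)*(q^3 + q^2 - 12*q) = q*(q + 4)*(q^2 + q - 12) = q*(q - 3)*(q + 4)*(q + 4)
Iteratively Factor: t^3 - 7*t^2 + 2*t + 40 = (t + 2)*(t^2 - 9*t + 20) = (t - 4)*(t + 2)*(t - 5)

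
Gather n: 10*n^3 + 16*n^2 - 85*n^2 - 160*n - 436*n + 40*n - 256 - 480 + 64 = 10*n^3 - 69*n^2 - 556*n - 672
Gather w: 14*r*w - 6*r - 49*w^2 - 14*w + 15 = -6*r - 49*w^2 + w*(14*r - 14) + 15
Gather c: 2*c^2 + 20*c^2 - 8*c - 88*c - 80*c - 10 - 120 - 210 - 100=22*c^2 - 176*c - 440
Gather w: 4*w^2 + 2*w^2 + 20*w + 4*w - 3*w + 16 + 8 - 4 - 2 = 6*w^2 + 21*w + 18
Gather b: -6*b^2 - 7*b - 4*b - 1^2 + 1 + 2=-6*b^2 - 11*b + 2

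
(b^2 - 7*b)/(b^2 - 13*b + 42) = b/(b - 6)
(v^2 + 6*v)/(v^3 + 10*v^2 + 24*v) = 1/(v + 4)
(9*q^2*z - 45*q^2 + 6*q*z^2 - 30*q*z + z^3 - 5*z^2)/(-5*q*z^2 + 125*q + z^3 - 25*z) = (9*q^2 + 6*q*z + z^2)/(-5*q*z - 25*q + z^2 + 5*z)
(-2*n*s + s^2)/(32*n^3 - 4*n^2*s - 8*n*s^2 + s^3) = s/(-16*n^2 - 6*n*s + s^2)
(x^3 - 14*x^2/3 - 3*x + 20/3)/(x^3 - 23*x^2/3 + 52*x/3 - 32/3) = (3*x^2 - 11*x - 20)/(3*x^2 - 20*x + 32)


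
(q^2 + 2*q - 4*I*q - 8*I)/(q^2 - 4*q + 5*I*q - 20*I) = (q^2 + q*(2 - 4*I) - 8*I)/(q^2 + q*(-4 + 5*I) - 20*I)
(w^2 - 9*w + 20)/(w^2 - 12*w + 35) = (w - 4)/(w - 7)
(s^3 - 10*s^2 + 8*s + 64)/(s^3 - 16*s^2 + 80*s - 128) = (s + 2)/(s - 4)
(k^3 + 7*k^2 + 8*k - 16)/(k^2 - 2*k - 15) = (-k^3 - 7*k^2 - 8*k + 16)/(-k^2 + 2*k + 15)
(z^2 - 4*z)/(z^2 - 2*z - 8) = z/(z + 2)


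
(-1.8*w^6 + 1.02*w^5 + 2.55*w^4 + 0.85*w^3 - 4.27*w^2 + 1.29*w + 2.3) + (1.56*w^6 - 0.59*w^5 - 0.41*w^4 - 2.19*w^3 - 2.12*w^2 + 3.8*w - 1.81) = -0.24*w^6 + 0.43*w^5 + 2.14*w^4 - 1.34*w^3 - 6.39*w^2 + 5.09*w + 0.49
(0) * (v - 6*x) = 0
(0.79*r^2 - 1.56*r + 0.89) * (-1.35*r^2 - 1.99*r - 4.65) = -1.0665*r^4 + 0.5339*r^3 - 1.7706*r^2 + 5.4829*r - 4.1385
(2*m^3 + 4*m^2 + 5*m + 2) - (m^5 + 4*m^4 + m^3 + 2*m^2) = -m^5 - 4*m^4 + m^3 + 2*m^2 + 5*m + 2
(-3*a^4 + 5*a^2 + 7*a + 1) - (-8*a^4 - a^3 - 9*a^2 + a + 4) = 5*a^4 + a^3 + 14*a^2 + 6*a - 3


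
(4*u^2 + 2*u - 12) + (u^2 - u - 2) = 5*u^2 + u - 14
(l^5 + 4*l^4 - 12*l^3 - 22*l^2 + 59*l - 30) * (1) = l^5 + 4*l^4 - 12*l^3 - 22*l^2 + 59*l - 30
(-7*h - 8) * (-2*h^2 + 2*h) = 14*h^3 + 2*h^2 - 16*h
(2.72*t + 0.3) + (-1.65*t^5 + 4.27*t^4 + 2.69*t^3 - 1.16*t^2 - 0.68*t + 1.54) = -1.65*t^5 + 4.27*t^4 + 2.69*t^3 - 1.16*t^2 + 2.04*t + 1.84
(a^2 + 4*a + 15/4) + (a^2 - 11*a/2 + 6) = 2*a^2 - 3*a/2 + 39/4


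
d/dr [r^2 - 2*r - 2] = 2*r - 2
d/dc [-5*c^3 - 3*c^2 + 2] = 3*c*(-5*c - 2)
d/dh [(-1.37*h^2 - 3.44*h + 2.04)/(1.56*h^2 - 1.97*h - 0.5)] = (8.0653*h^2 - 4.9948*h + 5.7388)/(2.4336*h^4 - 6.1464*h^3 + 2.3209*h^2 + 1.97*h + 0.25)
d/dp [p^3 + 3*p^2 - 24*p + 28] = 3*p^2 + 6*p - 24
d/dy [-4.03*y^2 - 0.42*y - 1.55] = -8.06*y - 0.42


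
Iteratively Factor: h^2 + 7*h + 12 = (h + 4)*(h + 3)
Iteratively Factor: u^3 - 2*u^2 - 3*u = (u - 3)*(u^2 + u) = u*(u - 3)*(u + 1)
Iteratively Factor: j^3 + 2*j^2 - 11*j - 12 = (j + 4)*(j^2 - 2*j - 3) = (j + 1)*(j + 4)*(j - 3)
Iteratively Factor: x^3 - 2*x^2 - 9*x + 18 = (x - 2)*(x^2 - 9) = (x - 3)*(x - 2)*(x + 3)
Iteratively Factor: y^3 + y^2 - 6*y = (y - 2)*(y^2 + 3*y) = (y - 2)*(y + 3)*(y)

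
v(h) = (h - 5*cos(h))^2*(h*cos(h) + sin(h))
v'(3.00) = -228.61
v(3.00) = -178.79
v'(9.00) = -1662.64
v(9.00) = -1431.10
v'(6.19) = 11.64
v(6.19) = 8.91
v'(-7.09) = -725.65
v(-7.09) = -626.18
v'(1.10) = -17.82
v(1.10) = 1.90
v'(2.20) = -103.38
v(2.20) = -12.86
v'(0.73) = -22.44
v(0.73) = 10.87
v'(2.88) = -248.34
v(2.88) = -150.00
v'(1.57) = 14.97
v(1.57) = 2.46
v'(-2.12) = -1.50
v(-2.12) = 0.06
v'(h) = (h - 5*cos(h))^2*(-h*sin(h) + 2*cos(h)) + (h - 5*cos(h))*(h*cos(h) + sin(h))*(10*sin(h) + 2)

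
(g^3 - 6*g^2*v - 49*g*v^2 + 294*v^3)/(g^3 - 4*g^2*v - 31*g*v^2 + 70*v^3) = (-g^2 - g*v + 42*v^2)/(-g^2 - 3*g*v + 10*v^2)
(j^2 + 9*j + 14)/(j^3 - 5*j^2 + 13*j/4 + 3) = 4*(j^2 + 9*j + 14)/(4*j^3 - 20*j^2 + 13*j + 12)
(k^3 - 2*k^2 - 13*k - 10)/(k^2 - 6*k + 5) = (k^2 + 3*k + 2)/(k - 1)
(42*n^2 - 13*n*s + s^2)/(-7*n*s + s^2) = (-6*n + s)/s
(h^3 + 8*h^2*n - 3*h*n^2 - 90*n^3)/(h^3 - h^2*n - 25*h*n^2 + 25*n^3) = (h^2 + 3*h*n - 18*n^2)/(h^2 - 6*h*n + 5*n^2)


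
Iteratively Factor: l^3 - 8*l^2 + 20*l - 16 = (l - 2)*(l^2 - 6*l + 8) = (l - 2)^2*(l - 4)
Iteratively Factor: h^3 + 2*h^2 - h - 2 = (h + 1)*(h^2 + h - 2) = (h - 1)*(h + 1)*(h + 2)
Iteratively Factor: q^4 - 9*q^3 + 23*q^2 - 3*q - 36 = (q + 1)*(q^3 - 10*q^2 + 33*q - 36) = (q - 3)*(q + 1)*(q^2 - 7*q + 12) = (q - 3)^2*(q + 1)*(q - 4)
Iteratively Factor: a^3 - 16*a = (a)*(a^2 - 16) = a*(a - 4)*(a + 4)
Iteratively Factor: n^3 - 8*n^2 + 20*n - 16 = (n - 2)*(n^2 - 6*n + 8) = (n - 4)*(n - 2)*(n - 2)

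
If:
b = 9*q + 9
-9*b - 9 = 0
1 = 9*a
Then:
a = 1/9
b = -1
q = -10/9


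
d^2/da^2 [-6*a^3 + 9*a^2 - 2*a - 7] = 18 - 36*a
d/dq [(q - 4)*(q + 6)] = 2*q + 2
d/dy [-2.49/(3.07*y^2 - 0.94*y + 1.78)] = (15.2886*y - 2.3406)/(3.07*y^2 - 0.94*y + 1.78)^2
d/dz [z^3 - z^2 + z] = 3*z^2 - 2*z + 1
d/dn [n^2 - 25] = 2*n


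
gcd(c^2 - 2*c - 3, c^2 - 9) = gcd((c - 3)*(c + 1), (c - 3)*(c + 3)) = c - 3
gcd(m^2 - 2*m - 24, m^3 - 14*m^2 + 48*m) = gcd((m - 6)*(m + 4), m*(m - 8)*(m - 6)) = m - 6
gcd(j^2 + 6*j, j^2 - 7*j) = j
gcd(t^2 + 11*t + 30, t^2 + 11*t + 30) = t^2 + 11*t + 30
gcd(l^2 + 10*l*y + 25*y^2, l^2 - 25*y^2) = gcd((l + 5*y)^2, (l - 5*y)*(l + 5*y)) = l + 5*y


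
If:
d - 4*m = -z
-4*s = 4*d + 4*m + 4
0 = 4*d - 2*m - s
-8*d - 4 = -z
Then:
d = 0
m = 1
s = -2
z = 4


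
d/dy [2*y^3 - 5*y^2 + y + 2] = 6*y^2 - 10*y + 1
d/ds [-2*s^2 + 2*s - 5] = 2 - 4*s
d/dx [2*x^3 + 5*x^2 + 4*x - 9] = 6*x^2 + 10*x + 4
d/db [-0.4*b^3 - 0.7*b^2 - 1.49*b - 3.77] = -1.2*b^2 - 1.4*b - 1.49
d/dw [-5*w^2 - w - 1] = -10*w - 1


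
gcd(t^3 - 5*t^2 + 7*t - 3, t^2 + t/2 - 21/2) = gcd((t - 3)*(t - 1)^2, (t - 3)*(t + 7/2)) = t - 3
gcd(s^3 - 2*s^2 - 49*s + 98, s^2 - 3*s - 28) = s - 7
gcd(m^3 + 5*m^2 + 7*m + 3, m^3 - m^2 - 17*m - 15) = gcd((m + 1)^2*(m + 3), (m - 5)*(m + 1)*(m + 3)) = m^2 + 4*m + 3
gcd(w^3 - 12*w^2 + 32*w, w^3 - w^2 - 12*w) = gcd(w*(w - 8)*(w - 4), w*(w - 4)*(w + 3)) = w^2 - 4*w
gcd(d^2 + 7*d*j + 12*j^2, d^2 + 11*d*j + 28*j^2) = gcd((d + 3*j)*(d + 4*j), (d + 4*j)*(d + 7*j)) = d + 4*j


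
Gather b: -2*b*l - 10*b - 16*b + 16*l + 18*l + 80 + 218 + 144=b*(-2*l - 26) + 34*l + 442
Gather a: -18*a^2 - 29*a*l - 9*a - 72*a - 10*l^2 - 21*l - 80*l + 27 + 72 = -18*a^2 + a*(-29*l - 81) - 10*l^2 - 101*l + 99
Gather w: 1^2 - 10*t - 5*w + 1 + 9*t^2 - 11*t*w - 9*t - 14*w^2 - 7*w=9*t^2 - 19*t - 14*w^2 + w*(-11*t - 12) + 2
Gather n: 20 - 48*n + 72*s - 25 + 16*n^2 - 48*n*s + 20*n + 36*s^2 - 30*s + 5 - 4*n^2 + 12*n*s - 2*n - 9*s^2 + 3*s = 12*n^2 + n*(-36*s - 30) + 27*s^2 + 45*s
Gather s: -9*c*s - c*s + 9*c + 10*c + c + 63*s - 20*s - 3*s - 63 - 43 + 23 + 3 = 20*c + s*(40 - 10*c) - 80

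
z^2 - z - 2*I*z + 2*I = (z - 1)*(z - 2*I)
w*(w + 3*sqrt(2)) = w^2 + 3*sqrt(2)*w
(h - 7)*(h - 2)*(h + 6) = h^3 - 3*h^2 - 40*h + 84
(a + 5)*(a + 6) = a^2 + 11*a + 30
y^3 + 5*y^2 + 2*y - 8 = (y - 1)*(y + 2)*(y + 4)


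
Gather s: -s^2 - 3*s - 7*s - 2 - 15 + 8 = -s^2 - 10*s - 9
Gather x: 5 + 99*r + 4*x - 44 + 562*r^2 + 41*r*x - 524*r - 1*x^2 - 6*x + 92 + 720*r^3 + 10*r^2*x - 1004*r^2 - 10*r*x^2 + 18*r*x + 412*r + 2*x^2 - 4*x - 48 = 720*r^3 - 442*r^2 - 13*r + x^2*(1 - 10*r) + x*(10*r^2 + 59*r - 6) + 5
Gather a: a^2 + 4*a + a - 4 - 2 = a^2 + 5*a - 6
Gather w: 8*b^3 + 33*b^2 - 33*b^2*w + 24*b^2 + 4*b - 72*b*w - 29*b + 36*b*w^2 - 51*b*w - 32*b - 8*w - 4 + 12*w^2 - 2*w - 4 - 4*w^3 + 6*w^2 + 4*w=8*b^3 + 57*b^2 - 57*b - 4*w^3 + w^2*(36*b + 18) + w*(-33*b^2 - 123*b - 6) - 8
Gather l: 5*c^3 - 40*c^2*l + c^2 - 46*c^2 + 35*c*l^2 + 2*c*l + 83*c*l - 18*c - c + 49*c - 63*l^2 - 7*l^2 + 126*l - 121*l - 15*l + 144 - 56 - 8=5*c^3 - 45*c^2 + 30*c + l^2*(35*c - 70) + l*(-40*c^2 + 85*c - 10) + 80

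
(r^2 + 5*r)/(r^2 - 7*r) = (r + 5)/(r - 7)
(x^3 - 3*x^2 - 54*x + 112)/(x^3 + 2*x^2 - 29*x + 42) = (x - 8)/(x - 3)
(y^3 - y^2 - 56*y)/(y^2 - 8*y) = y + 7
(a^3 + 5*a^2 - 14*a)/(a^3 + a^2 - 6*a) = (a + 7)/(a + 3)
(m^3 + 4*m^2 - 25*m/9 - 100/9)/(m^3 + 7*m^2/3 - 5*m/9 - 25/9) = (3*m^2 + 7*m - 20)/(3*m^2 + 2*m - 5)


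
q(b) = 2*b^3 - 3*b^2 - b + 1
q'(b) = 6*b^2 - 6*b - 1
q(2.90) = 21.65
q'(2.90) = 32.06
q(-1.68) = -15.27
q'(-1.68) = 26.01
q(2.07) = 3.81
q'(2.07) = 12.29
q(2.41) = 9.16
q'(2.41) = 19.39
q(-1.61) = -13.51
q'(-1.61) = 24.21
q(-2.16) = -30.99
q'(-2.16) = 39.95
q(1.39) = -0.82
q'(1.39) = 2.25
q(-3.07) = -82.07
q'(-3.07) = 73.97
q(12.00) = 3013.00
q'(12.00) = 791.00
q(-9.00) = -1691.00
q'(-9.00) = 539.00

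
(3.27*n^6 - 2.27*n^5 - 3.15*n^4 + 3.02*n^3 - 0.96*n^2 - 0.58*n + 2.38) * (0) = 0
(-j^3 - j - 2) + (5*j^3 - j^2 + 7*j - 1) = 4*j^3 - j^2 + 6*j - 3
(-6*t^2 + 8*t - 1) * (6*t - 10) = -36*t^3 + 108*t^2 - 86*t + 10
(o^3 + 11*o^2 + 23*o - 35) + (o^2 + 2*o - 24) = o^3 + 12*o^2 + 25*o - 59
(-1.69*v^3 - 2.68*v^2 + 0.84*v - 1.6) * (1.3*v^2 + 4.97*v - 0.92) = -2.197*v^5 - 11.8833*v^4 - 10.6728*v^3 + 4.5604*v^2 - 8.7248*v + 1.472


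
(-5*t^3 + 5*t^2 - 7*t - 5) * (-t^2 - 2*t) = 5*t^5 + 5*t^4 - 3*t^3 + 19*t^2 + 10*t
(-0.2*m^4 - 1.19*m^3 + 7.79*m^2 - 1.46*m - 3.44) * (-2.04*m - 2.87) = 0.408*m^5 + 3.0016*m^4 - 12.4763*m^3 - 19.3789*m^2 + 11.2078*m + 9.8728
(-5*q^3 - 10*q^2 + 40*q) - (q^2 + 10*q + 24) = -5*q^3 - 11*q^2 + 30*q - 24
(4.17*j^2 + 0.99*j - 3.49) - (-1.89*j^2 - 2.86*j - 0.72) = 6.06*j^2 + 3.85*j - 2.77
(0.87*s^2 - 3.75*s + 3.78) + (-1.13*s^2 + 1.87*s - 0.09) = -0.26*s^2 - 1.88*s + 3.69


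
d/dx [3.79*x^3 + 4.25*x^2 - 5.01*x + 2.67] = 11.37*x^2 + 8.5*x - 5.01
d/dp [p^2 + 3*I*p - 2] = 2*p + 3*I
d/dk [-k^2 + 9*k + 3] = 9 - 2*k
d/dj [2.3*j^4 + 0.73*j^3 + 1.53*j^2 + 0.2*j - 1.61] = 9.2*j^3 + 2.19*j^2 + 3.06*j + 0.2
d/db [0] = 0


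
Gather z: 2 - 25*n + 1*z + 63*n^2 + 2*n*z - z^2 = 63*n^2 - 25*n - z^2 + z*(2*n + 1) + 2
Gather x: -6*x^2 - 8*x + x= -6*x^2 - 7*x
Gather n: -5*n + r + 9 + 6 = -5*n + r + 15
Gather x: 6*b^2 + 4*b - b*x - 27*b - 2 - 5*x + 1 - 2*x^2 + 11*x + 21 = 6*b^2 - 23*b - 2*x^2 + x*(6 - b) + 20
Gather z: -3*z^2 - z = -3*z^2 - z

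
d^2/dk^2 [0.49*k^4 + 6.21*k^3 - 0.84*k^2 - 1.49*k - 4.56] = 5.88*k^2 + 37.26*k - 1.68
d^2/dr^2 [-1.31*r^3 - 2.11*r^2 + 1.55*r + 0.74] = -7.86*r - 4.22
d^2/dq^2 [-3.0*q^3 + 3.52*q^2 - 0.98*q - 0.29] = 7.04 - 18.0*q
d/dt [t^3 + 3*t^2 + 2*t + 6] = 3*t^2 + 6*t + 2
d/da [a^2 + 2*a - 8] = 2*a + 2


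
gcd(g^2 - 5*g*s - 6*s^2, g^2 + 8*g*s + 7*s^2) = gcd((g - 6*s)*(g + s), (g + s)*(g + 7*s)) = g + s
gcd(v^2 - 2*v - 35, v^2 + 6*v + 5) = v + 5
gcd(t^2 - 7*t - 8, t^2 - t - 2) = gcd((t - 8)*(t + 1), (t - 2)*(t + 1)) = t + 1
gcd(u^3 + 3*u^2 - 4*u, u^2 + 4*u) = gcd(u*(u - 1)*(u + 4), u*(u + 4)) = u^2 + 4*u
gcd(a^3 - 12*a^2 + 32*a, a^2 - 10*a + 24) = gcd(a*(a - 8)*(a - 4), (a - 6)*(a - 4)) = a - 4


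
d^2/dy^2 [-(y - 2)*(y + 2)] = -2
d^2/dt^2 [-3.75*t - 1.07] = 0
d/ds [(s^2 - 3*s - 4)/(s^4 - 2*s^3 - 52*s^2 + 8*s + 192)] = (-2*s^5 + 11*s^4 + 4*s^3 - 172*s^2 - 32*s - 544)/(s^8 - 4*s^7 - 100*s^6 + 224*s^5 + 3056*s^4 - 1600*s^3 - 19904*s^2 + 3072*s + 36864)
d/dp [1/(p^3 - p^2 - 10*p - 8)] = (-3*p^2 + 2*p + 10)/(-p^3 + p^2 + 10*p + 8)^2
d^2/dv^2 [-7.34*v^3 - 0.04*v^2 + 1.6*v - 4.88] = -44.04*v - 0.08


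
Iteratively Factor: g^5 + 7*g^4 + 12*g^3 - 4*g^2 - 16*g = (g)*(g^4 + 7*g^3 + 12*g^2 - 4*g - 16) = g*(g + 2)*(g^3 + 5*g^2 + 2*g - 8) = g*(g - 1)*(g + 2)*(g^2 + 6*g + 8) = g*(g - 1)*(g + 2)*(g + 4)*(g + 2)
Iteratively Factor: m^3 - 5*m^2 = (m - 5)*(m^2) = m*(m - 5)*(m)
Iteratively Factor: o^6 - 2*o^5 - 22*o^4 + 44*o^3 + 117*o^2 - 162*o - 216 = (o - 3)*(o^5 + o^4 - 19*o^3 - 13*o^2 + 78*o + 72) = (o - 3)*(o + 4)*(o^4 - 3*o^3 - 7*o^2 + 15*o + 18) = (o - 3)^2*(o + 4)*(o^3 - 7*o - 6) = (o - 3)^3*(o + 4)*(o^2 + 3*o + 2) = (o - 3)^3*(o + 2)*(o + 4)*(o + 1)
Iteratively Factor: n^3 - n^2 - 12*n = (n + 3)*(n^2 - 4*n) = (n - 4)*(n + 3)*(n)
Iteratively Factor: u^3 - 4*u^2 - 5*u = (u)*(u^2 - 4*u - 5) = u*(u - 5)*(u + 1)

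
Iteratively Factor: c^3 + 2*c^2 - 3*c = (c)*(c^2 + 2*c - 3) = c*(c - 1)*(c + 3)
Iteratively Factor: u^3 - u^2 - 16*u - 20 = (u + 2)*(u^2 - 3*u - 10) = (u - 5)*(u + 2)*(u + 2)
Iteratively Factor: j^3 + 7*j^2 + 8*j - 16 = (j - 1)*(j^2 + 8*j + 16) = (j - 1)*(j + 4)*(j + 4)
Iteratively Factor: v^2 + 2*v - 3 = (v - 1)*(v + 3)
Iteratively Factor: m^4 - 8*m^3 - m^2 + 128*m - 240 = (m - 5)*(m^3 - 3*m^2 - 16*m + 48) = (m - 5)*(m + 4)*(m^2 - 7*m + 12) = (m - 5)*(m - 3)*(m + 4)*(m - 4)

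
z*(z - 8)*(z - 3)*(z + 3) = z^4 - 8*z^3 - 9*z^2 + 72*z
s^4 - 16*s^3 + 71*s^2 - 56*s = s*(s - 8)*(s - 7)*(s - 1)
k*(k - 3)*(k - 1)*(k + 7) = k^4 + 3*k^3 - 25*k^2 + 21*k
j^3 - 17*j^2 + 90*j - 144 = (j - 8)*(j - 6)*(j - 3)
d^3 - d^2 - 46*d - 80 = (d - 8)*(d + 2)*(d + 5)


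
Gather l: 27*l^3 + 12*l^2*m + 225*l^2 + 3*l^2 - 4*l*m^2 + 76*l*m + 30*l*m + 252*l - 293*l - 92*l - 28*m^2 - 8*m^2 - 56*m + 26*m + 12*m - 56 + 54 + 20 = 27*l^3 + l^2*(12*m + 228) + l*(-4*m^2 + 106*m - 133) - 36*m^2 - 18*m + 18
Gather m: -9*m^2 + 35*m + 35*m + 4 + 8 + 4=-9*m^2 + 70*m + 16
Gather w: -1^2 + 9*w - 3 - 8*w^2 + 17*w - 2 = -8*w^2 + 26*w - 6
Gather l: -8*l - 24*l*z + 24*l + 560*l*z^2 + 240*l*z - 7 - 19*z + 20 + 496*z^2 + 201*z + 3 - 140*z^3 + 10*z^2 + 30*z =l*(560*z^2 + 216*z + 16) - 140*z^3 + 506*z^2 + 212*z + 16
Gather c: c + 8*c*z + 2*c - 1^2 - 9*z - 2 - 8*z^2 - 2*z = c*(8*z + 3) - 8*z^2 - 11*z - 3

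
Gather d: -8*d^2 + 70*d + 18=-8*d^2 + 70*d + 18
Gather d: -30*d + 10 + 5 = 15 - 30*d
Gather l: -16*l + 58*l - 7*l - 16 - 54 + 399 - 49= 35*l + 280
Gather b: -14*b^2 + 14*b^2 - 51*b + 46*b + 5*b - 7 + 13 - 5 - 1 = 0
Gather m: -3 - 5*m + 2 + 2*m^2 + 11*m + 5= 2*m^2 + 6*m + 4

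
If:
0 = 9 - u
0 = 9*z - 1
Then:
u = 9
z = 1/9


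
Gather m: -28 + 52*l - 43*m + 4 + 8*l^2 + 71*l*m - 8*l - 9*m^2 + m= 8*l^2 + 44*l - 9*m^2 + m*(71*l - 42) - 24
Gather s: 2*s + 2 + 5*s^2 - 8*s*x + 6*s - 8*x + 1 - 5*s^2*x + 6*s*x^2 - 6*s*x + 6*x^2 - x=s^2*(5 - 5*x) + s*(6*x^2 - 14*x + 8) + 6*x^2 - 9*x + 3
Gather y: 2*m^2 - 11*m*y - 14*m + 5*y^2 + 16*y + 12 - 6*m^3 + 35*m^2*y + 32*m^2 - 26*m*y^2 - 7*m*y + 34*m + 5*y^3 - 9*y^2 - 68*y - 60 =-6*m^3 + 34*m^2 + 20*m + 5*y^3 + y^2*(-26*m - 4) + y*(35*m^2 - 18*m - 52) - 48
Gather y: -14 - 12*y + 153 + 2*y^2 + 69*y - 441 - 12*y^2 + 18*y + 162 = -10*y^2 + 75*y - 140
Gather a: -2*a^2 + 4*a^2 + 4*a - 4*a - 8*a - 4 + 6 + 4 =2*a^2 - 8*a + 6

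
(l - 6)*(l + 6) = l^2 - 36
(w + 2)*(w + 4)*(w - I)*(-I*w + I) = -I*w^4 - w^3 - 5*I*w^3 - 5*w^2 - 2*I*w^2 - 2*w + 8*I*w + 8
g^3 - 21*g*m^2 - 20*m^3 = (g - 5*m)*(g + m)*(g + 4*m)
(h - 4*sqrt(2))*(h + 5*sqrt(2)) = h^2 + sqrt(2)*h - 40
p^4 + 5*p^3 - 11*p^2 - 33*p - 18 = (p - 3)*(p + 1)^2*(p + 6)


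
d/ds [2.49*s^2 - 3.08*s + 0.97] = 4.98*s - 3.08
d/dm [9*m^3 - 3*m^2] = 3*m*(9*m - 2)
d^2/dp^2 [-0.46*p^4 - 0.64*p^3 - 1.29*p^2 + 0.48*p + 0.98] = -5.52*p^2 - 3.84*p - 2.58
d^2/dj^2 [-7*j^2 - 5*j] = -14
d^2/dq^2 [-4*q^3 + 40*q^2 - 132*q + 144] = 80 - 24*q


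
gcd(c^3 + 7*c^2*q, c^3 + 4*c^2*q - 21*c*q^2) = c^2 + 7*c*q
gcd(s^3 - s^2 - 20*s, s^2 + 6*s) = s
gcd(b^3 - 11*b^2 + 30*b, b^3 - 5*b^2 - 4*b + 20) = b - 5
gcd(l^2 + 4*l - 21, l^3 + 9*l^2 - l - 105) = l^2 + 4*l - 21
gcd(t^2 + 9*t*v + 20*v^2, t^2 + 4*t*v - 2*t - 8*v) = t + 4*v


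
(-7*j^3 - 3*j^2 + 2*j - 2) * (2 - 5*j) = 35*j^4 + j^3 - 16*j^2 + 14*j - 4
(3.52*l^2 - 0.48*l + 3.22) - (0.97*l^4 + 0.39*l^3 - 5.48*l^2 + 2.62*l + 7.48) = -0.97*l^4 - 0.39*l^3 + 9.0*l^2 - 3.1*l - 4.26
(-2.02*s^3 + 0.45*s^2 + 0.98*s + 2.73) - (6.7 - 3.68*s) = -2.02*s^3 + 0.45*s^2 + 4.66*s - 3.97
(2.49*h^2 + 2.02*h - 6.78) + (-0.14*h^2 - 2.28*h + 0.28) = 2.35*h^2 - 0.26*h - 6.5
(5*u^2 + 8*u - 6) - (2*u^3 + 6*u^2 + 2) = -2*u^3 - u^2 + 8*u - 8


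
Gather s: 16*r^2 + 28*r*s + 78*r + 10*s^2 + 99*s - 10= 16*r^2 + 78*r + 10*s^2 + s*(28*r + 99) - 10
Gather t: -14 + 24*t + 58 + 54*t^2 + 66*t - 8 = 54*t^2 + 90*t + 36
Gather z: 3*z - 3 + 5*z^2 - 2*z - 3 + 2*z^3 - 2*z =2*z^3 + 5*z^2 - z - 6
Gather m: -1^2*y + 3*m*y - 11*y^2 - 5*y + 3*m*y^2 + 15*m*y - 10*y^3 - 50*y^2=m*(3*y^2 + 18*y) - 10*y^3 - 61*y^2 - 6*y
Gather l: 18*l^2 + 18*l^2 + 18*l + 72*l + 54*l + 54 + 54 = 36*l^2 + 144*l + 108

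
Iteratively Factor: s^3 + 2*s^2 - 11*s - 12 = (s - 3)*(s^2 + 5*s + 4) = (s - 3)*(s + 4)*(s + 1)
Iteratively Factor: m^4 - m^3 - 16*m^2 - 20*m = (m)*(m^3 - m^2 - 16*m - 20) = m*(m + 2)*(m^2 - 3*m - 10) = m*(m - 5)*(m + 2)*(m + 2)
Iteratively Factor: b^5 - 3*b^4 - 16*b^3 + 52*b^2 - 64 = (b - 4)*(b^4 + b^3 - 12*b^2 + 4*b + 16) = (b - 4)*(b - 2)*(b^3 + 3*b^2 - 6*b - 8) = (b - 4)*(b - 2)*(b + 1)*(b^2 + 2*b - 8) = (b - 4)*(b - 2)^2*(b + 1)*(b + 4)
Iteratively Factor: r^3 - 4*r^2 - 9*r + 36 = (r - 3)*(r^2 - r - 12) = (r - 4)*(r - 3)*(r + 3)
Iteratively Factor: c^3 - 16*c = (c - 4)*(c^2 + 4*c) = (c - 4)*(c + 4)*(c)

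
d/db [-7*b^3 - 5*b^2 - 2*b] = -21*b^2 - 10*b - 2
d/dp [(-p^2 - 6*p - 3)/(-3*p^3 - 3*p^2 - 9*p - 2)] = (-3*p^4 - 36*p^3 - 36*p^2 - 14*p - 15)/(9*p^6 + 18*p^5 + 63*p^4 + 66*p^3 + 93*p^2 + 36*p + 4)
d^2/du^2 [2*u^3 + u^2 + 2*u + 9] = 12*u + 2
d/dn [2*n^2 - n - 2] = 4*n - 1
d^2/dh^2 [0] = 0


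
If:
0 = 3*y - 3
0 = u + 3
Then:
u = -3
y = 1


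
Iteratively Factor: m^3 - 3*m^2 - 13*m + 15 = (m - 1)*(m^2 - 2*m - 15) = (m - 1)*(m + 3)*(m - 5)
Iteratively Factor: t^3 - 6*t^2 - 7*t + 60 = (t + 3)*(t^2 - 9*t + 20) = (t - 5)*(t + 3)*(t - 4)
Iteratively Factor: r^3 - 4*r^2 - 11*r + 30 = (r + 3)*(r^2 - 7*r + 10) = (r - 2)*(r + 3)*(r - 5)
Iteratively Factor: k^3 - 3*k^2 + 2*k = (k - 2)*(k^2 - k) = (k - 2)*(k - 1)*(k)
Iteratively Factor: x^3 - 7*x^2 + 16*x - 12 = (x - 2)*(x^2 - 5*x + 6) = (x - 2)^2*(x - 3)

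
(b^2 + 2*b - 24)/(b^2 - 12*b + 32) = (b + 6)/(b - 8)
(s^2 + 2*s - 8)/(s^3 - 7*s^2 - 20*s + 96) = (s - 2)/(s^2 - 11*s + 24)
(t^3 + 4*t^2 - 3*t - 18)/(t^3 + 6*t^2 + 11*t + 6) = (t^2 + t - 6)/(t^2 + 3*t + 2)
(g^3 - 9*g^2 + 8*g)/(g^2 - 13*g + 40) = g*(g - 1)/(g - 5)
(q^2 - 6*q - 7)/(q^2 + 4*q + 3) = (q - 7)/(q + 3)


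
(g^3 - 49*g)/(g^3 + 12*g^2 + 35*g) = (g - 7)/(g + 5)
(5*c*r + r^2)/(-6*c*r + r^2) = (5*c + r)/(-6*c + r)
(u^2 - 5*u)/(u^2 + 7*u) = (u - 5)/(u + 7)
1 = 1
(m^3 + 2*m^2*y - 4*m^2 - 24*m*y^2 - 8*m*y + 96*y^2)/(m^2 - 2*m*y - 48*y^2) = (-m^2 + 4*m*y + 4*m - 16*y)/(-m + 8*y)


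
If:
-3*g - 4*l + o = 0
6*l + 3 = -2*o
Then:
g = 7*o/9 + 2/3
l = -o/3 - 1/2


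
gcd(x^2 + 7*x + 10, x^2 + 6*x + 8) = x + 2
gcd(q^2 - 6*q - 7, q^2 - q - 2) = q + 1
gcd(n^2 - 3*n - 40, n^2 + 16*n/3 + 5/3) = n + 5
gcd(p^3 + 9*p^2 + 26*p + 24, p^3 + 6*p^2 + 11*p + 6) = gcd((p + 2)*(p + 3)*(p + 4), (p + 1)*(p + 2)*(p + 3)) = p^2 + 5*p + 6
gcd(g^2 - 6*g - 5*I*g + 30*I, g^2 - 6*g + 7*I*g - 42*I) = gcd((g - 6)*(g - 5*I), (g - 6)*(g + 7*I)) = g - 6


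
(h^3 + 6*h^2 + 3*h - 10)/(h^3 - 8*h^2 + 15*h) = (h^3 + 6*h^2 + 3*h - 10)/(h*(h^2 - 8*h + 15))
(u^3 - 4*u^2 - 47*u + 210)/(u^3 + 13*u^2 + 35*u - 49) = (u^2 - 11*u + 30)/(u^2 + 6*u - 7)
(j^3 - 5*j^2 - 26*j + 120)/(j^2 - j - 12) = (j^2 - j - 30)/(j + 3)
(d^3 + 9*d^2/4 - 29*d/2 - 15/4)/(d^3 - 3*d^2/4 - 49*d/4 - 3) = (d^2 + 2*d - 15)/(d^2 - d - 12)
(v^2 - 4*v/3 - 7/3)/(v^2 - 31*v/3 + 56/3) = (v + 1)/(v - 8)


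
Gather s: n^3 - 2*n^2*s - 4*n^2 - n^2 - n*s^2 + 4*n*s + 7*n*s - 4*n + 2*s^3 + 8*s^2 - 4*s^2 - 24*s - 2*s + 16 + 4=n^3 - 5*n^2 - 4*n + 2*s^3 + s^2*(4 - n) + s*(-2*n^2 + 11*n - 26) + 20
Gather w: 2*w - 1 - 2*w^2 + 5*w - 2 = -2*w^2 + 7*w - 3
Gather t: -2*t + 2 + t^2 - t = t^2 - 3*t + 2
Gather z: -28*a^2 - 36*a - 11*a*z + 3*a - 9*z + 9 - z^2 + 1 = -28*a^2 - 33*a - z^2 + z*(-11*a - 9) + 10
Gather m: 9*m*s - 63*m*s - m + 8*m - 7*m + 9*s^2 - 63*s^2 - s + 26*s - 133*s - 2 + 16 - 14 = -54*m*s - 54*s^2 - 108*s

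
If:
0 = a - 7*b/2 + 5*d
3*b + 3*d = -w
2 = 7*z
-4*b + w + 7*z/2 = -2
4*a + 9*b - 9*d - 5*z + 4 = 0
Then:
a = -315/544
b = 555/1904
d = 87/272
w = -873/476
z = 2/7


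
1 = 1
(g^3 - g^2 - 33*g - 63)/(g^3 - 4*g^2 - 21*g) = (g + 3)/g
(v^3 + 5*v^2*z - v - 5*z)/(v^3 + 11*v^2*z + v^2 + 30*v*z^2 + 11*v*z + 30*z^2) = (v - 1)/(v + 6*z)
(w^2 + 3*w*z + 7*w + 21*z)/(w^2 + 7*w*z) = (w^2 + 3*w*z + 7*w + 21*z)/(w*(w + 7*z))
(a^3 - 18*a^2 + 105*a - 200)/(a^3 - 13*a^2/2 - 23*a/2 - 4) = 2*(a^2 - 10*a + 25)/(2*a^2 + 3*a + 1)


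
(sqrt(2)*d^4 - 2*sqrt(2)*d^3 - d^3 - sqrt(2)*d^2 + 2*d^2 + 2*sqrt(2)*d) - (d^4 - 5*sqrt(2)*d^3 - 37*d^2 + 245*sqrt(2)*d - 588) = -d^4 + sqrt(2)*d^4 - d^3 + 3*sqrt(2)*d^3 - sqrt(2)*d^2 + 39*d^2 - 243*sqrt(2)*d + 588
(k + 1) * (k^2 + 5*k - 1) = k^3 + 6*k^2 + 4*k - 1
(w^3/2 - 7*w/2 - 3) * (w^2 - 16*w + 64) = w^5/2 - 8*w^4 + 57*w^3/2 + 53*w^2 - 176*w - 192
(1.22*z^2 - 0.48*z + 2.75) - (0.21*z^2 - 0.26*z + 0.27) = 1.01*z^2 - 0.22*z + 2.48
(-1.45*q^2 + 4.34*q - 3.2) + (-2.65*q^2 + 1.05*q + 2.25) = -4.1*q^2 + 5.39*q - 0.95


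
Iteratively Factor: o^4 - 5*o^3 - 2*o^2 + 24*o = (o - 3)*(o^3 - 2*o^2 - 8*o) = (o - 3)*(o + 2)*(o^2 - 4*o) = (o - 4)*(o - 3)*(o + 2)*(o)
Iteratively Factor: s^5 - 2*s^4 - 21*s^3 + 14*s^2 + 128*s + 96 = (s + 2)*(s^4 - 4*s^3 - 13*s^2 + 40*s + 48) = (s - 4)*(s + 2)*(s^3 - 13*s - 12) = (s - 4)*(s + 1)*(s + 2)*(s^2 - s - 12) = (s - 4)^2*(s + 1)*(s + 2)*(s + 3)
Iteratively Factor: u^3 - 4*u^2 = (u)*(u^2 - 4*u) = u^2*(u - 4)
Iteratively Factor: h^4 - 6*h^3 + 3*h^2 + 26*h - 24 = (h + 2)*(h^3 - 8*h^2 + 19*h - 12) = (h - 3)*(h + 2)*(h^2 - 5*h + 4) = (h - 3)*(h - 1)*(h + 2)*(h - 4)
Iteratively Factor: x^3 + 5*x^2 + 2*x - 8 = (x + 4)*(x^2 + x - 2) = (x + 2)*(x + 4)*(x - 1)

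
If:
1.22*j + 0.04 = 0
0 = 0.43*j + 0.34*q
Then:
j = -0.03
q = 0.04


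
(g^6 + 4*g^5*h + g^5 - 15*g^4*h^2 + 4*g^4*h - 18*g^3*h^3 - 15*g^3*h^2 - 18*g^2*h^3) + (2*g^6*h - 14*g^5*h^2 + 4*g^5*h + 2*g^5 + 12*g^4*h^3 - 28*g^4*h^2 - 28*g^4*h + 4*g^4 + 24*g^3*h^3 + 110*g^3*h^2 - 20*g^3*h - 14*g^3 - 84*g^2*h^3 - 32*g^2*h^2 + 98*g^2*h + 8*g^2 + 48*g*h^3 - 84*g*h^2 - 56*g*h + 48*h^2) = 2*g^6*h + g^6 - 14*g^5*h^2 + 8*g^5*h + 3*g^5 + 12*g^4*h^3 - 43*g^4*h^2 - 24*g^4*h + 4*g^4 + 6*g^3*h^3 + 95*g^3*h^2 - 20*g^3*h - 14*g^3 - 102*g^2*h^3 - 32*g^2*h^2 + 98*g^2*h + 8*g^2 + 48*g*h^3 - 84*g*h^2 - 56*g*h + 48*h^2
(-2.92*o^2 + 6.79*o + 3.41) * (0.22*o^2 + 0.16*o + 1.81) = -0.6424*o^4 + 1.0266*o^3 - 3.4486*o^2 + 12.8355*o + 6.1721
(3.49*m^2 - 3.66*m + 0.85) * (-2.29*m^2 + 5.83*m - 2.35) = -7.9921*m^4 + 28.7281*m^3 - 31.4858*m^2 + 13.5565*m - 1.9975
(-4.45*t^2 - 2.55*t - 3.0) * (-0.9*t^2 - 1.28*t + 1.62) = 4.005*t^4 + 7.991*t^3 - 1.245*t^2 - 0.291*t - 4.86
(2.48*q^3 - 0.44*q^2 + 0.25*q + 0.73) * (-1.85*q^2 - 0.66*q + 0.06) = -4.588*q^5 - 0.8228*q^4 - 0.0233*q^3 - 1.5419*q^2 - 0.4668*q + 0.0438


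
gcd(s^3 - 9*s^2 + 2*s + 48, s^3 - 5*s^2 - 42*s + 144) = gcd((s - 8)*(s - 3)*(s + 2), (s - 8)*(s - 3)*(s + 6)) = s^2 - 11*s + 24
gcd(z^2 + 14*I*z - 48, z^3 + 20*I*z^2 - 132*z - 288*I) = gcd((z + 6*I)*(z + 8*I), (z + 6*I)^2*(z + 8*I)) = z^2 + 14*I*z - 48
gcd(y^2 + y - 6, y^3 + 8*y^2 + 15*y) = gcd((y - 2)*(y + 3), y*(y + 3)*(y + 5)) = y + 3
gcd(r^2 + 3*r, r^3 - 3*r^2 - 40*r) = r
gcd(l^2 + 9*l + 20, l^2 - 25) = l + 5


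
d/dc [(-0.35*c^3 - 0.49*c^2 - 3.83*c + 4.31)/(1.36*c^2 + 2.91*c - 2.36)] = (-0.476*c^4 - 2.037*c^3 + 6.2609*c^2 - 9.4104*c - 3.5033)/(1.8496*c^4 + 7.9152*c^3 + 2.0489*c^2 - 13.7352*c + 5.5696)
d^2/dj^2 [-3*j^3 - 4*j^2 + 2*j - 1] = -18*j - 8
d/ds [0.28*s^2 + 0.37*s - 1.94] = 0.56*s + 0.37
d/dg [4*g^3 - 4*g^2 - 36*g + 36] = 12*g^2 - 8*g - 36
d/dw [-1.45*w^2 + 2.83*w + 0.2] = 2.83 - 2.9*w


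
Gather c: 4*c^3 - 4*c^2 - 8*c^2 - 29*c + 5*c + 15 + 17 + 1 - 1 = 4*c^3 - 12*c^2 - 24*c + 32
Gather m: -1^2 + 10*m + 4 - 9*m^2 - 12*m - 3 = -9*m^2 - 2*m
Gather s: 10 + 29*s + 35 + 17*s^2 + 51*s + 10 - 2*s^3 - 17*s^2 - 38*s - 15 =-2*s^3 + 42*s + 40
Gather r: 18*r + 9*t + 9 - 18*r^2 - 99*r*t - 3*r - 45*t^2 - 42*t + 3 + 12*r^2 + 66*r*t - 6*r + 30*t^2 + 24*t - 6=-6*r^2 + r*(9 - 33*t) - 15*t^2 - 9*t + 6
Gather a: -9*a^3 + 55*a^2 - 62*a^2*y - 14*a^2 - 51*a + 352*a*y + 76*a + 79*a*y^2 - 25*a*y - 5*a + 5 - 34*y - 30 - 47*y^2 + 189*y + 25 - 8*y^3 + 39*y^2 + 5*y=-9*a^3 + a^2*(41 - 62*y) + a*(79*y^2 + 327*y + 20) - 8*y^3 - 8*y^2 + 160*y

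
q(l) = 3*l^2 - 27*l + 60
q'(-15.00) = -117.00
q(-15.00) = 1140.00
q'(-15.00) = -117.00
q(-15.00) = 1140.00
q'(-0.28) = -28.68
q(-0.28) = 67.80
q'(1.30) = -19.20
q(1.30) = 29.97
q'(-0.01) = -27.06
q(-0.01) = 60.27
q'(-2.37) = -41.22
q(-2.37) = 140.84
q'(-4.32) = -52.92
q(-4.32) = 232.63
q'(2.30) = -13.20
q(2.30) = 13.77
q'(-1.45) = -35.70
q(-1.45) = 105.46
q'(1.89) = -15.66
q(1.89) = 19.69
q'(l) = 6*l - 27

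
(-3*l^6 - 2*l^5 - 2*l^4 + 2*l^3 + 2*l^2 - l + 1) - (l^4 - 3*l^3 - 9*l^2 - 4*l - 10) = -3*l^6 - 2*l^5 - 3*l^4 + 5*l^3 + 11*l^2 + 3*l + 11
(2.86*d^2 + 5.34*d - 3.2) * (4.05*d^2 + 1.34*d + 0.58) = 11.583*d^4 + 25.4594*d^3 - 4.1456*d^2 - 1.1908*d - 1.856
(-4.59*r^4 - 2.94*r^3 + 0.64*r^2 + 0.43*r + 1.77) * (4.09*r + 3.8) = -18.7731*r^5 - 29.4666*r^4 - 8.5544*r^3 + 4.1907*r^2 + 8.8733*r + 6.726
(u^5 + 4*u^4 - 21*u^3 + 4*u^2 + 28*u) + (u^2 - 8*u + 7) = u^5 + 4*u^4 - 21*u^3 + 5*u^2 + 20*u + 7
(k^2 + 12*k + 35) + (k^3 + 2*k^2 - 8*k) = k^3 + 3*k^2 + 4*k + 35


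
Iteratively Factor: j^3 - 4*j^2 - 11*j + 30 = (j + 3)*(j^2 - 7*j + 10) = (j - 2)*(j + 3)*(j - 5)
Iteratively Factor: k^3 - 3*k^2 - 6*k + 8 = (k - 1)*(k^2 - 2*k - 8) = (k - 1)*(k + 2)*(k - 4)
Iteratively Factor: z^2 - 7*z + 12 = (z - 4)*(z - 3)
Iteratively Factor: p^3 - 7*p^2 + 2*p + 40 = (p - 5)*(p^2 - 2*p - 8) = (p - 5)*(p - 4)*(p + 2)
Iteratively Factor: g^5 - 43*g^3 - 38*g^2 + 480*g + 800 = (g + 2)*(g^4 - 2*g^3 - 39*g^2 + 40*g + 400) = (g + 2)*(g + 4)*(g^3 - 6*g^2 - 15*g + 100) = (g - 5)*(g + 2)*(g + 4)*(g^2 - g - 20) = (g - 5)*(g + 2)*(g + 4)^2*(g - 5)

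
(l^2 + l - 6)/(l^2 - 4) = (l + 3)/(l + 2)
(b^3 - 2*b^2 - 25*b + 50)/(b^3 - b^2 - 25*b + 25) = (b - 2)/(b - 1)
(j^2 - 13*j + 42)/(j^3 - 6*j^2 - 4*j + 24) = (j - 7)/(j^2 - 4)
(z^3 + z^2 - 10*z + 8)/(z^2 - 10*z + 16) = (z^2 + 3*z - 4)/(z - 8)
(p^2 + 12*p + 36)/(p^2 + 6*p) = (p + 6)/p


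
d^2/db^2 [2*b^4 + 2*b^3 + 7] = 12*b*(2*b + 1)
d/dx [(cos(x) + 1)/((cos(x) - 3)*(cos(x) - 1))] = (cos(x)^2 + 2*cos(x) - 7)*sin(x)/((cos(x) - 3)^2*(cos(x) - 1)^2)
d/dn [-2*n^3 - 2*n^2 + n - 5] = -6*n^2 - 4*n + 1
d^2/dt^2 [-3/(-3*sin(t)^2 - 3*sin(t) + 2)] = 9*(-12*sin(t)^4 - 9*sin(t)^3 + 7*sin(t)^2 + 16*sin(t) + 10)/(3*sin(t)^2 + 3*sin(t) - 2)^3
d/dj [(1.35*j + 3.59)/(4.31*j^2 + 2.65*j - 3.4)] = (5.8185*j^2 + 3.5775*j - (1.35*j + 3.59)*(8.62*j + 2.65) - 4.59)/(4.31*j^2 + 2.65*j - 3.4)^2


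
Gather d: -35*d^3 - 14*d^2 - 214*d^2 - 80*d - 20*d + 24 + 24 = -35*d^3 - 228*d^2 - 100*d + 48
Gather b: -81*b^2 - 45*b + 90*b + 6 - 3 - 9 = -81*b^2 + 45*b - 6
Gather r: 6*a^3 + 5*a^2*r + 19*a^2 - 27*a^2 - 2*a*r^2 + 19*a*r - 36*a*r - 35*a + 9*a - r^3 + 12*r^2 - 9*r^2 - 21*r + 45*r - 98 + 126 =6*a^3 - 8*a^2 - 26*a - r^3 + r^2*(3 - 2*a) + r*(5*a^2 - 17*a + 24) + 28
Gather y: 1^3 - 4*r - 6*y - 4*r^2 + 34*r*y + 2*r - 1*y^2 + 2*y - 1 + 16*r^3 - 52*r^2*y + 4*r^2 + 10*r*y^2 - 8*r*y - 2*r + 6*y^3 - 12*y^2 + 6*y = 16*r^3 - 4*r + 6*y^3 + y^2*(10*r - 13) + y*(-52*r^2 + 26*r + 2)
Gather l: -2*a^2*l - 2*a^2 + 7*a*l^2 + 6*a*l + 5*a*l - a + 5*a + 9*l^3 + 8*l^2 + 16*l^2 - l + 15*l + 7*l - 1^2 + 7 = -2*a^2 + 4*a + 9*l^3 + l^2*(7*a + 24) + l*(-2*a^2 + 11*a + 21) + 6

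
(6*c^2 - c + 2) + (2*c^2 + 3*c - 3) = 8*c^2 + 2*c - 1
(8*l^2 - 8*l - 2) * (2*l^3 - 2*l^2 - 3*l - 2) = 16*l^5 - 32*l^4 - 12*l^3 + 12*l^2 + 22*l + 4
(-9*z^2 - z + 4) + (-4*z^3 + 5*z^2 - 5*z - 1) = -4*z^3 - 4*z^2 - 6*z + 3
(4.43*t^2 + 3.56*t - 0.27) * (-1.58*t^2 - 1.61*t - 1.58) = -6.9994*t^4 - 12.7571*t^3 - 12.3044*t^2 - 5.1901*t + 0.4266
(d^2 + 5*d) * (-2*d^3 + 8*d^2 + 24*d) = -2*d^5 - 2*d^4 + 64*d^3 + 120*d^2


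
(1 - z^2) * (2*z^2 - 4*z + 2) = -2*z^4 + 4*z^3 - 4*z + 2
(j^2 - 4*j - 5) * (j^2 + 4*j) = j^4 - 21*j^2 - 20*j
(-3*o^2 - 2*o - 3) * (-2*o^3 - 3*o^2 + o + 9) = 6*o^5 + 13*o^4 + 9*o^3 - 20*o^2 - 21*o - 27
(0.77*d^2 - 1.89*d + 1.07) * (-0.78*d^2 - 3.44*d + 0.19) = -0.6006*d^4 - 1.1746*d^3 + 5.8133*d^2 - 4.0399*d + 0.2033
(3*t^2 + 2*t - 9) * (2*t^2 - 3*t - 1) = 6*t^4 - 5*t^3 - 27*t^2 + 25*t + 9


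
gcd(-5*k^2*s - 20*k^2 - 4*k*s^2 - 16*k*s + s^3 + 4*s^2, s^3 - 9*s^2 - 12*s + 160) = s + 4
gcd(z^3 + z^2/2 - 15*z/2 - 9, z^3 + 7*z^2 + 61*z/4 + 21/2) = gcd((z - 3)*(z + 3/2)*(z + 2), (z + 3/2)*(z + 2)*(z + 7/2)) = z^2 + 7*z/2 + 3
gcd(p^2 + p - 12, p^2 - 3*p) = p - 3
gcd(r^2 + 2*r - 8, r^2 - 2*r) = r - 2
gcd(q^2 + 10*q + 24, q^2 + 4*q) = q + 4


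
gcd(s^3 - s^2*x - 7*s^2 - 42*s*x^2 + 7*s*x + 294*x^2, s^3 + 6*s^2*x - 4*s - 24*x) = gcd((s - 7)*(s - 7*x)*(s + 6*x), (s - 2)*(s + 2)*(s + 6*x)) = s + 6*x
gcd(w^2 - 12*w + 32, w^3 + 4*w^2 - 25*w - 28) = w - 4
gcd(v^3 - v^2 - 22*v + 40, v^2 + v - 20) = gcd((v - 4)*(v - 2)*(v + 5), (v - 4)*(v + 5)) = v^2 + v - 20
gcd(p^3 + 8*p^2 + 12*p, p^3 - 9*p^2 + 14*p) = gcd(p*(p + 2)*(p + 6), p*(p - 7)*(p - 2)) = p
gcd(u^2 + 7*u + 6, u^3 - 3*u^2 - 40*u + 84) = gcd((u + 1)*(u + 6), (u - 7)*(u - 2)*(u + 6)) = u + 6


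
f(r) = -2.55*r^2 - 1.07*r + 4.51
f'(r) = -5.1*r - 1.07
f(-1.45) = 0.70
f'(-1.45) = 6.32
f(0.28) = 4.01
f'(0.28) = -2.50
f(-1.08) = 2.69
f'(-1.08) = 4.44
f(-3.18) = -17.87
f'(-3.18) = 15.15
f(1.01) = 0.83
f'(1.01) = -6.22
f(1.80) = -5.68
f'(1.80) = -10.25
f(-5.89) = -77.65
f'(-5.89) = 28.97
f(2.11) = -9.10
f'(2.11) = -11.83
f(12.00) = -375.53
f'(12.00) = -62.27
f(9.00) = -211.67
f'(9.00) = -46.97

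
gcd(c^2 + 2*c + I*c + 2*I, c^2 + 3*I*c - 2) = c + I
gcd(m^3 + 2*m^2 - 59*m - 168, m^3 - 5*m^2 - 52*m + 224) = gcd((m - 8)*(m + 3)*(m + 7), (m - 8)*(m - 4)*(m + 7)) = m^2 - m - 56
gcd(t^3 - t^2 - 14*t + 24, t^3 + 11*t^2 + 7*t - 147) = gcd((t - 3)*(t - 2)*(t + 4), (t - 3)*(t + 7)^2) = t - 3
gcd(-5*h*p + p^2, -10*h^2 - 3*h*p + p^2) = -5*h + p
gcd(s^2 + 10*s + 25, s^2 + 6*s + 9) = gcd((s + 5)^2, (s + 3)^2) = 1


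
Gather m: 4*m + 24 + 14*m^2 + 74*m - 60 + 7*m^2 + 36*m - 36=21*m^2 + 114*m - 72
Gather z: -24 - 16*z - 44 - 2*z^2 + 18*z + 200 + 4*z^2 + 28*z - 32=2*z^2 + 30*z + 100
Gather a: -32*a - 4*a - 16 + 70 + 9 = 63 - 36*a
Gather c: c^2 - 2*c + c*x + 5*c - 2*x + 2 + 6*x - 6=c^2 + c*(x + 3) + 4*x - 4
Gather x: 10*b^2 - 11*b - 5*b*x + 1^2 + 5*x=10*b^2 - 11*b + x*(5 - 5*b) + 1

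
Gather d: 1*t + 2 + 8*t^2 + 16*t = 8*t^2 + 17*t + 2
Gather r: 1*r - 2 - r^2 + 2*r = -r^2 + 3*r - 2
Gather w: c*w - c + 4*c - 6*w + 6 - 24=3*c + w*(c - 6) - 18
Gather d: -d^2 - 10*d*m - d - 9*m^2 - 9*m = -d^2 + d*(-10*m - 1) - 9*m^2 - 9*m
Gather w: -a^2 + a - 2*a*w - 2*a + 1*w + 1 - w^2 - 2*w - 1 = -a^2 - a - w^2 + w*(-2*a - 1)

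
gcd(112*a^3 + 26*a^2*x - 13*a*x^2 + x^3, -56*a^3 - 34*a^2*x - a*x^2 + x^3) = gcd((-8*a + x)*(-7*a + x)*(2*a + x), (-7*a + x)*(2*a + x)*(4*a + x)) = -14*a^2 - 5*a*x + x^2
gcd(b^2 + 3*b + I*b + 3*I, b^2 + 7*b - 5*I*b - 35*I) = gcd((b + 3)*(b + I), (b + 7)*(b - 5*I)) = 1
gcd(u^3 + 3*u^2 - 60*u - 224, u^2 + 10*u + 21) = u + 7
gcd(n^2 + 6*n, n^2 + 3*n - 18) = n + 6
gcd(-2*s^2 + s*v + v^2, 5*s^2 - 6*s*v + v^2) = s - v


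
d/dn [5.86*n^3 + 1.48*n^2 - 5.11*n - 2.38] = 17.58*n^2 + 2.96*n - 5.11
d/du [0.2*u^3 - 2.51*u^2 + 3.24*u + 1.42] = 0.6*u^2 - 5.02*u + 3.24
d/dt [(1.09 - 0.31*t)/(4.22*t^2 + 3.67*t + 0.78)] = (1.3082*t^2 - 9.1996*t - 4.2421)/(17.8084*t^4 + 30.9748*t^3 + 20.0521*t^2 + 5.7252*t + 0.6084)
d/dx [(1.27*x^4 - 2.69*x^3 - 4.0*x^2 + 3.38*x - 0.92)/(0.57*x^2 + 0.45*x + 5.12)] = (1.4478*x^5 + 0.1812*x^4 + 23.5886*x^3 - 45.045*x^2 - 39.9112*x + 17.7196)/(0.3249*x^4 + 0.513*x^3 + 6.0393*x^2 + 4.608*x + 26.2144)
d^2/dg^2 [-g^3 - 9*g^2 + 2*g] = -6*g - 18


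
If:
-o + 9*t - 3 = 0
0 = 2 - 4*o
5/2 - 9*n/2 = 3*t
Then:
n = 8/27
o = 1/2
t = 7/18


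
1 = 1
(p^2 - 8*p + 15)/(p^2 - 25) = (p - 3)/(p + 5)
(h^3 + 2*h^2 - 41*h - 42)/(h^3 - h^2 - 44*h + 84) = (h + 1)/(h - 2)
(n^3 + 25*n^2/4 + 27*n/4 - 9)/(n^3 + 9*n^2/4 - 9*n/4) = (n + 4)/n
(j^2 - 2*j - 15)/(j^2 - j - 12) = (j - 5)/(j - 4)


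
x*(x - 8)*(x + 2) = x^3 - 6*x^2 - 16*x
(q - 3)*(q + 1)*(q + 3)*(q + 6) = q^4 + 7*q^3 - 3*q^2 - 63*q - 54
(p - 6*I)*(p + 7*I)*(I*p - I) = I*p^3 - p^2 - I*p^2 + p + 42*I*p - 42*I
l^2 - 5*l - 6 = (l - 6)*(l + 1)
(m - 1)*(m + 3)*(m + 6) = m^3 + 8*m^2 + 9*m - 18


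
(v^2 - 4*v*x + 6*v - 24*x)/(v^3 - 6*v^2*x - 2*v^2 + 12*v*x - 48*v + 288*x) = (-v + 4*x)/(-v^2 + 6*v*x + 8*v - 48*x)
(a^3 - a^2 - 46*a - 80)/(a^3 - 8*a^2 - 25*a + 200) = (a + 2)/(a - 5)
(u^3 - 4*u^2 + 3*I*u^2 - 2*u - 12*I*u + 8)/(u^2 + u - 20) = (u^2 + 3*I*u - 2)/(u + 5)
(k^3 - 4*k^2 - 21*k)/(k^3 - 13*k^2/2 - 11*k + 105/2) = 2*k/(2*k - 5)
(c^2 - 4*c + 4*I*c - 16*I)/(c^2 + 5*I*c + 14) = (c^2 + 4*c*(-1 + I) - 16*I)/(c^2 + 5*I*c + 14)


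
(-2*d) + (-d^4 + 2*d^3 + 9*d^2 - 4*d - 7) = -d^4 + 2*d^3 + 9*d^2 - 6*d - 7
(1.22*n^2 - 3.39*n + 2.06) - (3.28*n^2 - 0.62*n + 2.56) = -2.06*n^2 - 2.77*n - 0.5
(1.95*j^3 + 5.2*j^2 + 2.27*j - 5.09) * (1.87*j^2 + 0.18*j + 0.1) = 3.6465*j^5 + 10.075*j^4 + 5.3759*j^3 - 8.5897*j^2 - 0.6892*j - 0.509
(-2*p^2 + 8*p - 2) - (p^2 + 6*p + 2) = -3*p^2 + 2*p - 4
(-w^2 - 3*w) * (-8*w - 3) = 8*w^3 + 27*w^2 + 9*w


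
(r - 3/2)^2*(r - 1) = r^3 - 4*r^2 + 21*r/4 - 9/4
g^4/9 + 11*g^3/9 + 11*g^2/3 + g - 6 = (g/3 + 1)^2*(g - 1)*(g + 6)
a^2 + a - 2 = (a - 1)*(a + 2)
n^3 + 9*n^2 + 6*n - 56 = (n - 2)*(n + 4)*(n + 7)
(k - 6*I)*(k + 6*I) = k^2 + 36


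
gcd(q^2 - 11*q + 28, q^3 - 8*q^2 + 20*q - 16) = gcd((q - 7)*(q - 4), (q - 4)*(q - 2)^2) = q - 4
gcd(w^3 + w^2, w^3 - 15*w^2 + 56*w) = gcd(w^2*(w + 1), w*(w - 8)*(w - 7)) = w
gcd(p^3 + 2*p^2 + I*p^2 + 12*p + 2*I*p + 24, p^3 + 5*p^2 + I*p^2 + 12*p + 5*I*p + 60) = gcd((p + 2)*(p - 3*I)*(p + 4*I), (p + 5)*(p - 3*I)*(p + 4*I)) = p^2 + I*p + 12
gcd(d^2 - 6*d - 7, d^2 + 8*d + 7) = d + 1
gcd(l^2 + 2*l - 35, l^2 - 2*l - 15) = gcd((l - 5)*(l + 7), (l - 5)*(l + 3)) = l - 5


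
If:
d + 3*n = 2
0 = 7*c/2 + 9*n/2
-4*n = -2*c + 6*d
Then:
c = -27/20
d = -23/20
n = 21/20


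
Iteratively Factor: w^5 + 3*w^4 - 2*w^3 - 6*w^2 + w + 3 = (w - 1)*(w^4 + 4*w^3 + 2*w^2 - 4*w - 3) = (w - 1)^2*(w^3 + 5*w^2 + 7*w + 3) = (w - 1)^2*(w + 3)*(w^2 + 2*w + 1) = (w - 1)^2*(w + 1)*(w + 3)*(w + 1)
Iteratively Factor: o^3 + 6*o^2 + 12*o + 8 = (o + 2)*(o^2 + 4*o + 4) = (o + 2)^2*(o + 2)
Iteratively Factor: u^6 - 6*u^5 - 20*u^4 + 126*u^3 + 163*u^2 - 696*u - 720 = (u - 4)*(u^5 - 2*u^4 - 28*u^3 + 14*u^2 + 219*u + 180) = (u - 4)*(u + 3)*(u^4 - 5*u^3 - 13*u^2 + 53*u + 60) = (u - 4)^2*(u + 3)*(u^3 - u^2 - 17*u - 15) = (u - 4)^2*(u + 1)*(u + 3)*(u^2 - 2*u - 15) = (u - 4)^2*(u + 1)*(u + 3)^2*(u - 5)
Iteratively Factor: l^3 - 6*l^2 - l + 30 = (l - 3)*(l^2 - 3*l - 10) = (l - 5)*(l - 3)*(l + 2)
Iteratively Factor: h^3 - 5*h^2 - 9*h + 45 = (h - 5)*(h^2 - 9) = (h - 5)*(h - 3)*(h + 3)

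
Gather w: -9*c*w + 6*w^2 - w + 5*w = 6*w^2 + w*(4 - 9*c)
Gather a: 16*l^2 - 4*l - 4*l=16*l^2 - 8*l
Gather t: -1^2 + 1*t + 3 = t + 2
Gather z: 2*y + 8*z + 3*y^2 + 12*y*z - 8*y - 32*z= 3*y^2 - 6*y + z*(12*y - 24)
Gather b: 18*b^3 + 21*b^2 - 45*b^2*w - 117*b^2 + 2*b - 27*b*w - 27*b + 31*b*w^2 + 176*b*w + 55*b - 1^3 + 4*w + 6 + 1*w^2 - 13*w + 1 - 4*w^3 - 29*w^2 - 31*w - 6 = 18*b^3 + b^2*(-45*w - 96) + b*(31*w^2 + 149*w + 30) - 4*w^3 - 28*w^2 - 40*w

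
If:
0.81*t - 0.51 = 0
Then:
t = 0.63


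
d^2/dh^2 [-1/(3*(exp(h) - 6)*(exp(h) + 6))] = 4*(-exp(2*h) - 36)*exp(2*h)/(3*(exp(6*h) - 108*exp(4*h) + 3888*exp(2*h) - 46656))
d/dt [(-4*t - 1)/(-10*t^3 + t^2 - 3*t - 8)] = (40*t^3 - 4*t^2 + 12*t - (4*t + 1)*(30*t^2 - 2*t + 3) + 32)/(10*t^3 - t^2 + 3*t + 8)^2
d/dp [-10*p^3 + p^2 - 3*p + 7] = -30*p^2 + 2*p - 3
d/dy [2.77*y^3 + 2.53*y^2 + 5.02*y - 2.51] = 8.31*y^2 + 5.06*y + 5.02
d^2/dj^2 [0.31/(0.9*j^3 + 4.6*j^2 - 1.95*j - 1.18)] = (-(1.674*j + 2.852)*(0.9*j^3 + 4.6*j^2 - 1.95*j - 1.18) + 0.31*(2.7*j^2 + 9.2*j - 1.95)*(5.4*j^2 + 18.4*j - 3.9))/(0.9*j^3 + 4.6*j^2 - 1.95*j - 1.18)^3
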